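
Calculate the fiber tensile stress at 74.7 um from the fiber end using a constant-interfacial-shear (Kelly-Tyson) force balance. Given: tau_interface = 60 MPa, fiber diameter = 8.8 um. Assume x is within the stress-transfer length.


Force balance: sigma_f * (pi*d^2/4) = tau * (pi*d) * x  ->  sigma_f = 4 * tau * x / d
sigma_f = 4 * 60 * 74.7 / 8.8 = 2037.3 MPa

2037.3 MPa


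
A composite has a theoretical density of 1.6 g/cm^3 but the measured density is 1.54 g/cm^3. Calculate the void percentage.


Void% = (rho_theo - rho_actual)/rho_theo * 100 = (1.6 - 1.54)/1.6 * 100 = 3.75%

3.75%


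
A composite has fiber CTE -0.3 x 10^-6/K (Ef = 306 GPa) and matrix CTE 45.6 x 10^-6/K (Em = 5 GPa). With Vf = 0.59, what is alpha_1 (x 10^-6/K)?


E1 = Ef*Vf + Em*(1-Vf) = 182.59
alpha_1 = (alpha_f*Ef*Vf + alpha_m*Em*(1-Vf))/E1 = 0.22 x 10^-6/K

0.22 x 10^-6/K


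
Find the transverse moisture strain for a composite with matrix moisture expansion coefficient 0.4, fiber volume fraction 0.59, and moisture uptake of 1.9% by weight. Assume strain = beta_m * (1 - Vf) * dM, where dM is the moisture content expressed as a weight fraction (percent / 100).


dM = 1.9/100 = 0.019
strain = beta_m * (1-Vf) * dM = 0.4 * 0.41 * 0.019 = 0.003116

0.003116


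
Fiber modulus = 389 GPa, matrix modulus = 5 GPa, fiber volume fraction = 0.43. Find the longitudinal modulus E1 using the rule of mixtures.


E1 = Ef*Vf + Em*(1-Vf) = 389*0.43 + 5*0.57 = 170.12 GPa

170.12 GPa


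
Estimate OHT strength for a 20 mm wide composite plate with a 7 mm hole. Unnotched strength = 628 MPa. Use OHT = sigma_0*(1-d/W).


OHT = sigma_0*(1-d/W) = 628*(1-7/20) = 408.2 MPa

408.2 MPa


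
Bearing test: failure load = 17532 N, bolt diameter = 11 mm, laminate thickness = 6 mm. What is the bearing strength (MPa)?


sigma_br = F/(d*h) = 17532/(11*6) = 265.6 MPa

265.6 MPa


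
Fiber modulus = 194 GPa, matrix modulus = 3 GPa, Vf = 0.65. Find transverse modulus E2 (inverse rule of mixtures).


1/E2 = Vf/Ef + (1-Vf)/Em = 0.65/194 + 0.35/3
E2 = 8.33 GPa

8.33 GPa


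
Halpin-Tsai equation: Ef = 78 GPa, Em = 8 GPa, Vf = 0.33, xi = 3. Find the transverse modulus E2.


eta = (Ef/Em - 1)/(Ef/Em + xi) = (9.75 - 1)/(9.75 + 3) = 0.6863
E2 = Em*(1+xi*eta*Vf)/(1-eta*Vf) = 17.37 GPa

17.37 GPa


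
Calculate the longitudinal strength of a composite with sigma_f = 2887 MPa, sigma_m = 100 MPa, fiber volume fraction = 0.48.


sigma_1 = sigma_f*Vf + sigma_m*(1-Vf) = 2887*0.48 + 100*0.52 = 1437.8 MPa

1437.8 MPa


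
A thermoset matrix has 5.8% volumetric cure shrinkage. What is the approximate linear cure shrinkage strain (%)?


Linear shrinkage ≈ vol_shrink/3 = 5.8/3 = 1.933%

1.933%


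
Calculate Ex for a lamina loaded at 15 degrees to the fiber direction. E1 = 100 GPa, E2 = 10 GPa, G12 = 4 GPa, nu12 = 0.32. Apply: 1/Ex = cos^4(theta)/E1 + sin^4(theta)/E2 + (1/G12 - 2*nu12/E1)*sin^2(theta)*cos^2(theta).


cos^4(15) = 0.870513, sin^4(15) = 0.004487, sin^2(15)*cos^2(15) = 0.0625
1/G12 - 2*nu12/E1 = 1/4 - 2*0.32/100 = 0.2436 GPa^-1
1/Ex = 0.870513/100 + 0.004487/10 + 0.2436*0.0625 = 0.0243789 GPa^-1
Ex = 41.02 GPa

41.02 GPa


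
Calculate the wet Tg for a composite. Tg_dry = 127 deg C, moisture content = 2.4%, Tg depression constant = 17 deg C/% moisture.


Tg_wet = Tg_dry - k*moisture = 127 - 17*2.4 = 86.2 deg C

86.2 deg C


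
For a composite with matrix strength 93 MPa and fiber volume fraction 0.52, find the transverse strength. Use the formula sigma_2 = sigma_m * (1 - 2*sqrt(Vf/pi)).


factor = 1 - 2*sqrt(0.52/pi) = 0.1863
sigma_2 = 93 * 0.1863 = 17.33 MPa

17.33 MPa


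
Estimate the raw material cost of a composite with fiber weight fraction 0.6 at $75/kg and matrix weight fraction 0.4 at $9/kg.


Cost = cost_f*Wf + cost_m*Wm = 75*0.6 + 9*0.4 = $48.6/kg

$48.6/kg


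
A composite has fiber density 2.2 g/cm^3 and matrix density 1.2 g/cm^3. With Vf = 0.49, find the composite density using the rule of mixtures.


rho_c = rho_f*Vf + rho_m*(1-Vf) = 2.2*0.49 + 1.2*0.51 = 1.69 g/cm^3

1.69 g/cm^3


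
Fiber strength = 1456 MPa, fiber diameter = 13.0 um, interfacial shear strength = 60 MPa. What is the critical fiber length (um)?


Lc = sigma_f * d / (2 * tau_i) = 1456 * 13.0 / (2 * 60) = 157.7 um

157.7 um


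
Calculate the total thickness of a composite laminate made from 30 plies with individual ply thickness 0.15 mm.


h = n * t_ply = 30 * 0.15 = 4.5 mm

4.5 mm


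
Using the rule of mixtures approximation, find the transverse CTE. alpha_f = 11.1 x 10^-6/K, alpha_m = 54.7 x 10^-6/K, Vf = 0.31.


alpha_2 = alpha_f*Vf + alpha_m*(1-Vf) = 11.1*0.31 + 54.7*0.69 = 41.2 x 10^-6/K

41.2 x 10^-6/K


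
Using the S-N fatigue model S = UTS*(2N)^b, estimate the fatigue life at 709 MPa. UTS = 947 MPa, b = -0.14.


N = 0.5 * (S/UTS)^(1/b) = 0.5 * (709/947)^(1/-0.14) = 3.9523 cycles

3.9523 cycles


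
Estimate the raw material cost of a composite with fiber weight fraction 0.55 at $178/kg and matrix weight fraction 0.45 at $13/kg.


Cost = cost_f*Wf + cost_m*Wm = 178*0.55 + 13*0.45 = $103.75/kg

$103.75/kg


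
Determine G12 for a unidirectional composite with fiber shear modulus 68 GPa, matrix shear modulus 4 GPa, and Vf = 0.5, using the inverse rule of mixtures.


1/G12 = Vf/Gf + (1-Vf)/Gm = 0.5/68 + 0.5/4
G12 = 7.56 GPa

7.56 GPa


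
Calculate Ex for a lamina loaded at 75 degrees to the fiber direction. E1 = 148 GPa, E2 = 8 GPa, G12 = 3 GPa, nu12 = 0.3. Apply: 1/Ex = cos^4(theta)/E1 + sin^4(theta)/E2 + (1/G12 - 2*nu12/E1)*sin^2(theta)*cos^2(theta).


cos^4(75) = 0.004487, sin^4(75) = 0.870513, sin^2(75)*cos^2(75) = 0.0625
1/G12 - 2*nu12/E1 = 1/3 - 2*0.3/148 = 0.329279 GPa^-1
1/Ex = 0.004487/148 + 0.870513/8 + 0.329279*0.0625 = 0.1294244 GPa^-1
Ex = 7.73 GPa

7.73 GPa


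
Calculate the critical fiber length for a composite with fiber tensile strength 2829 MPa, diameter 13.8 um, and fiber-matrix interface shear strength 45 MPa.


Lc = sigma_f * d / (2 * tau_i) = 2829 * 13.8 / (2 * 45) = 433.8 um

433.8 um


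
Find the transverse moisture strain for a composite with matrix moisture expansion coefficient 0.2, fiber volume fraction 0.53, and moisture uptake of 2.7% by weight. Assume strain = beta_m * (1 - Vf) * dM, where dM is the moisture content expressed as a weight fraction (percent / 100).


dM = 2.7/100 = 0.027
strain = beta_m * (1-Vf) * dM = 0.2 * 0.47 * 0.027 = 0.002538

0.002538


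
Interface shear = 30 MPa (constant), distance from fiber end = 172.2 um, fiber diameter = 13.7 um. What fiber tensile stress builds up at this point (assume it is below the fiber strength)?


Force balance: sigma_f * (pi*d^2/4) = tau * (pi*d) * x  ->  sigma_f = 4 * tau * x / d
sigma_f = 4 * 30 * 172.2 / 13.7 = 1508.3 MPa

1508.3 MPa


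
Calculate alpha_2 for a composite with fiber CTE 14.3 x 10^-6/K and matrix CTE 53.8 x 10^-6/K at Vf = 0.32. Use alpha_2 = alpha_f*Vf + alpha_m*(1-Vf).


alpha_2 = alpha_f*Vf + alpha_m*(1-Vf) = 14.3*0.32 + 53.8*0.68 = 41.2 x 10^-6/K

41.2 x 10^-6/K


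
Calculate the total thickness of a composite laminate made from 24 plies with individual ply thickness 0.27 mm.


h = n * t_ply = 24 * 0.27 = 6.48 mm

6.48 mm


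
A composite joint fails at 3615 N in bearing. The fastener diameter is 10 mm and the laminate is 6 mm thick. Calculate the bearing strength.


sigma_br = F/(d*h) = 3615/(10*6) = 60.3 MPa

60.3 MPa


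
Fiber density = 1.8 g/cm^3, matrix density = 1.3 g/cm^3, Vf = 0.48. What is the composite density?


rho_c = rho_f*Vf + rho_m*(1-Vf) = 1.8*0.48 + 1.3*0.52 = 1.54 g/cm^3

1.54 g/cm^3


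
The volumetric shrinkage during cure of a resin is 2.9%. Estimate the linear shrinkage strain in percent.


Linear shrinkage ≈ vol_shrink/3 = 2.9/3 = 0.967%

0.967%


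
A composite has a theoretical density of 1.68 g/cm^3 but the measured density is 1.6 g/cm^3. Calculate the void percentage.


Void% = (rho_theo - rho_actual)/rho_theo * 100 = (1.68 - 1.6)/1.68 * 100 = 4.76%

4.76%


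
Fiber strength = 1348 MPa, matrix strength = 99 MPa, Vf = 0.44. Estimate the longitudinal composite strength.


sigma_1 = sigma_f*Vf + sigma_m*(1-Vf) = 1348*0.44 + 99*0.56 = 648.6 MPa

648.6 MPa


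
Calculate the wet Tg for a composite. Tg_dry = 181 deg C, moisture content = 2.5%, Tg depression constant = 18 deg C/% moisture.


Tg_wet = Tg_dry - k*moisture = 181 - 18*2.5 = 136.0 deg C

136.0 deg C


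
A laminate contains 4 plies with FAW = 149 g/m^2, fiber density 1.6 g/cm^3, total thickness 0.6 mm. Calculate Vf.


Vf = n * FAW / (rho_f * h * 1000) = 4 * 149 / (1.6 * 0.6 * 1000) = 0.6208

0.6208


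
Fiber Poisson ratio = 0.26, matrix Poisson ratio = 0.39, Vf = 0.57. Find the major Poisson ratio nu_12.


nu_12 = nu_f*Vf + nu_m*(1-Vf) = 0.26*0.57 + 0.39*0.43 = 0.3159

0.3159


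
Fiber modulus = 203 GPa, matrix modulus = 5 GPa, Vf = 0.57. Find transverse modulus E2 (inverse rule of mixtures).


1/E2 = Vf/Ef + (1-Vf)/Em = 0.57/203 + 0.43/5
E2 = 11.26 GPa

11.26 GPa


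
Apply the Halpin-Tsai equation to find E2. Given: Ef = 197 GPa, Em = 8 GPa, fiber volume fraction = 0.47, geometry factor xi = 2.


eta = (Ef/Em - 1)/(Ef/Em + xi) = (24.625 - 1)/(24.625 + 2) = 0.8873
E2 = Em*(1+xi*eta*Vf)/(1-eta*Vf) = 25.17 GPa

25.17 GPa


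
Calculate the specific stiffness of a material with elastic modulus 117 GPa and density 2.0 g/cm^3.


Specific stiffness = E/rho = 117/2.0 = 58.5 GPa/(g/cm^3)

58.5 GPa/(g/cm^3)


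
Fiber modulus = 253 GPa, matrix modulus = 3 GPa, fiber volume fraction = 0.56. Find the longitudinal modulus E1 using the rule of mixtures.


E1 = Ef*Vf + Em*(1-Vf) = 253*0.56 + 3*0.44 = 143.0 GPa

143.0 GPa


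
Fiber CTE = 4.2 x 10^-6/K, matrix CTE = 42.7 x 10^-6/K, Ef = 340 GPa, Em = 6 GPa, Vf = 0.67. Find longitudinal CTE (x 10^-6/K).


E1 = Ef*Vf + Em*(1-Vf) = 229.78
alpha_1 = (alpha_f*Ef*Vf + alpha_m*Em*(1-Vf))/E1 = 4.53 x 10^-6/K

4.53 x 10^-6/K


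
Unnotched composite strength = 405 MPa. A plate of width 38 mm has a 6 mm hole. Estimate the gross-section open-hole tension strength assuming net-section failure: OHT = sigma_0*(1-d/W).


OHT = sigma_0*(1-d/W) = 405*(1-6/38) = 341.1 MPa

341.1 MPa


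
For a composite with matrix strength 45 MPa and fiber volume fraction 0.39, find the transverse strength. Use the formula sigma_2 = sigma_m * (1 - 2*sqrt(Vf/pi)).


factor = 1 - 2*sqrt(0.39/pi) = 0.2953
sigma_2 = 45 * 0.2953 = 13.29 MPa

13.29 MPa


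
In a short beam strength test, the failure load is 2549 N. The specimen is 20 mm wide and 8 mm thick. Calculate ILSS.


ILSS = 3F/(4bh) = 3*2549/(4*20*8) = 11.95 MPa

11.95 MPa


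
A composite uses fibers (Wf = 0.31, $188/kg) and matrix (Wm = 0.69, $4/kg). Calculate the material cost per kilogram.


Cost = cost_f*Wf + cost_m*Wm = 188*0.31 + 4*0.69 = $61.04/kg

$61.04/kg


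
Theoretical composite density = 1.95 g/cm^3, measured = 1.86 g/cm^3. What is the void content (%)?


Void% = (rho_theo - rho_actual)/rho_theo * 100 = (1.95 - 1.86)/1.95 * 100 = 4.62%

4.62%


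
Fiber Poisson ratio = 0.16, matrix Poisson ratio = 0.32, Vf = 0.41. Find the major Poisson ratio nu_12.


nu_12 = nu_f*Vf + nu_m*(1-Vf) = 0.16*0.41 + 0.32*0.59 = 0.2544

0.2544


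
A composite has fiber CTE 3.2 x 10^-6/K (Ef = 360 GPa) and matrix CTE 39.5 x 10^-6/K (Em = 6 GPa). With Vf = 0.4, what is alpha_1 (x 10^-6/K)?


E1 = Ef*Vf + Em*(1-Vf) = 147.6
alpha_1 = (alpha_f*Ef*Vf + alpha_m*Em*(1-Vf))/E1 = 4.09 x 10^-6/K

4.09 x 10^-6/K


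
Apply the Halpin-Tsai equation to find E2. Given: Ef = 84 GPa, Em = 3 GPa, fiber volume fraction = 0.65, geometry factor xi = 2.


eta = (Ef/Em - 1)/(Ef/Em + xi) = (28.0 - 1)/(28.0 + 2) = 0.9
E2 = Em*(1+xi*eta*Vf)/(1-eta*Vf) = 15.69 GPa

15.69 GPa


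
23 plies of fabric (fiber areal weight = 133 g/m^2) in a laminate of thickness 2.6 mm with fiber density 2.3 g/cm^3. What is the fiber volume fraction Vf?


Vf = n * FAW / (rho_f * h * 1000) = 23 * 133 / (2.3 * 2.6 * 1000) = 0.5115

0.5115


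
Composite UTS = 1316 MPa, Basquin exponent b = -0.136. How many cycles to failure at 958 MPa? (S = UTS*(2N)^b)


N = 0.5 * (S/UTS)^(1/b) = 0.5 * (958/1316)^(1/-0.136) = 5.1626 cycles

5.1626 cycles


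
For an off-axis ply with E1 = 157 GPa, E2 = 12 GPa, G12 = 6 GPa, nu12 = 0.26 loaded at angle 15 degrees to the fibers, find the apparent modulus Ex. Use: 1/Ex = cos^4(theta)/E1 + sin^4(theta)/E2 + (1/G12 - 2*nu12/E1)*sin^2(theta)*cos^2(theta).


cos^4(15) = 0.870513, sin^4(15) = 0.004487, sin^2(15)*cos^2(15) = 0.0625
1/G12 - 2*nu12/E1 = 1/6 - 2*0.26/157 = 0.163355 GPa^-1
1/Ex = 0.870513/157 + 0.004487/12 + 0.163355*0.0625 = 0.0161283 GPa^-1
Ex = 62.0 GPa

62.0 GPa


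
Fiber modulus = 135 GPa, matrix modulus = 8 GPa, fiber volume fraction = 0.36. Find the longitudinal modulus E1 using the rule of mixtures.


E1 = Ef*Vf + Em*(1-Vf) = 135*0.36 + 8*0.64 = 53.72 GPa

53.72 GPa


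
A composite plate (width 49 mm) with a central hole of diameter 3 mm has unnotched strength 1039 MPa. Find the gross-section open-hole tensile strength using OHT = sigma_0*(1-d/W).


OHT = sigma_0*(1-d/W) = 1039*(1-3/49) = 975.4 MPa

975.4 MPa


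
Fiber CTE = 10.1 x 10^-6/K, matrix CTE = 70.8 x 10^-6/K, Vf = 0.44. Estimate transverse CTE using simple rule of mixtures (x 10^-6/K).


alpha_2 = alpha_f*Vf + alpha_m*(1-Vf) = 10.1*0.44 + 70.8*0.56 = 44.1 x 10^-6/K

44.1 x 10^-6/K


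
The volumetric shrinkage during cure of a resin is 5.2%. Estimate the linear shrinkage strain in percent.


Linear shrinkage ≈ vol_shrink/3 = 5.2/3 = 1.733%

1.733%


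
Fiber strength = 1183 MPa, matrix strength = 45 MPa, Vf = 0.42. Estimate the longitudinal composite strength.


sigma_1 = sigma_f*Vf + sigma_m*(1-Vf) = 1183*0.42 + 45*0.58 = 523.0 MPa

523.0 MPa


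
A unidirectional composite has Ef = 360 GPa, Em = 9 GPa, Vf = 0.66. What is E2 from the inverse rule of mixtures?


1/E2 = Vf/Ef + (1-Vf)/Em = 0.66/360 + 0.34/9
E2 = 25.25 GPa

25.25 GPa


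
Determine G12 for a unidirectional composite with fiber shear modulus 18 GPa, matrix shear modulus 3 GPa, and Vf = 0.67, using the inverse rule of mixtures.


1/G12 = Vf/Gf + (1-Vf)/Gm = 0.67/18 + 0.33/3
G12 = 6.79 GPa

6.79 GPa


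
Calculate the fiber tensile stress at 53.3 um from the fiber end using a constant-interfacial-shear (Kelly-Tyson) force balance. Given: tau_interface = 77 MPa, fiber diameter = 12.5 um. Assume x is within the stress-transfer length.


Force balance: sigma_f * (pi*d^2/4) = tau * (pi*d) * x  ->  sigma_f = 4 * tau * x / d
sigma_f = 4 * 77 * 53.3 / 12.5 = 1313.3 MPa

1313.3 MPa


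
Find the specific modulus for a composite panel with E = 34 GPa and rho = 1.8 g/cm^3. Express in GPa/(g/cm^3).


Specific stiffness = E/rho = 34/1.8 = 18.9 GPa/(g/cm^3)

18.9 GPa/(g/cm^3)


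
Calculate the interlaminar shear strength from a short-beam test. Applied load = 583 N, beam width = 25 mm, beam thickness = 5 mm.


ILSS = 3F/(4bh) = 3*583/(4*25*5) = 3.5 MPa

3.5 MPa


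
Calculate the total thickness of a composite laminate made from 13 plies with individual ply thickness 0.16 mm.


h = n * t_ply = 13 * 0.16 = 2.08 mm

2.08 mm


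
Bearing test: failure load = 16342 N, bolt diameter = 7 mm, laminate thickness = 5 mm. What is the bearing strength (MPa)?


sigma_br = F/(d*h) = 16342/(7*5) = 466.9 MPa

466.9 MPa


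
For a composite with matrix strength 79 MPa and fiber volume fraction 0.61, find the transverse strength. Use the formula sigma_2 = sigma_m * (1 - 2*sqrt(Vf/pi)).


factor = 1 - 2*sqrt(0.61/pi) = 0.1187
sigma_2 = 79 * 0.1187 = 9.38 MPa

9.38 MPa


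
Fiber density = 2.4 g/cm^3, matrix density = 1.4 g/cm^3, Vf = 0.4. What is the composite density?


rho_c = rho_f*Vf + rho_m*(1-Vf) = 2.4*0.4 + 1.4*0.6 = 1.8 g/cm^3

1.8 g/cm^3


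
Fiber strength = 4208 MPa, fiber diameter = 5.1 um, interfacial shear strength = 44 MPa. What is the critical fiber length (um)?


Lc = sigma_f * d / (2 * tau_i) = 4208 * 5.1 / (2 * 44) = 243.9 um

243.9 um


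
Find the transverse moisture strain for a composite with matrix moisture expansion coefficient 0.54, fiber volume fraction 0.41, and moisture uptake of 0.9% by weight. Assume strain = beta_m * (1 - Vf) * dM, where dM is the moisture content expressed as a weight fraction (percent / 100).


dM = 0.9/100 = 0.009
strain = beta_m * (1-Vf) * dM = 0.54 * 0.59 * 0.009 = 0.0028674

0.0028674


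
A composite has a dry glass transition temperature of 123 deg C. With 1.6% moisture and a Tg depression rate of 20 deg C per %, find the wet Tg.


Tg_wet = Tg_dry - k*moisture = 123 - 20*1.6 = 91.0 deg C

91.0 deg C


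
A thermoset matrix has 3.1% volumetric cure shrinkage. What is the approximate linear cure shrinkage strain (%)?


Linear shrinkage ≈ vol_shrink/3 = 3.1/3 = 1.033%

1.033%


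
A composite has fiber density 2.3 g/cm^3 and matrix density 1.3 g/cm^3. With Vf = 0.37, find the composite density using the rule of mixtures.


rho_c = rho_f*Vf + rho_m*(1-Vf) = 2.3*0.37 + 1.3*0.63 = 1.67 g/cm^3

1.67 g/cm^3


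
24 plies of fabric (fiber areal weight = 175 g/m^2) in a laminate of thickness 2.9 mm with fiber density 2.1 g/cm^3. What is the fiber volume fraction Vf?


Vf = n * FAW / (rho_f * h * 1000) = 24 * 175 / (2.1 * 2.9 * 1000) = 0.6897

0.6897


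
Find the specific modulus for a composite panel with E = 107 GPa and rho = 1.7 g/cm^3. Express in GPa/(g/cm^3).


Specific stiffness = E/rho = 107/1.7 = 62.9 GPa/(g/cm^3)

62.9 GPa/(g/cm^3)


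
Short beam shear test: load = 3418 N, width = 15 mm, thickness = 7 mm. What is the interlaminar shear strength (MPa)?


ILSS = 3F/(4bh) = 3*3418/(4*15*7) = 24.41 MPa

24.41 MPa


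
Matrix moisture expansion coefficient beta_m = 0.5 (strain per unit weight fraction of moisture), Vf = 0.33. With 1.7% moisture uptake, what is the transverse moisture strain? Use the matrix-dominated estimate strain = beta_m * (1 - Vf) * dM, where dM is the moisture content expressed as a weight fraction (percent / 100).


dM = 1.7/100 = 0.017
strain = beta_m * (1-Vf) * dM = 0.5 * 0.67 * 0.017 = 0.005695

0.005695


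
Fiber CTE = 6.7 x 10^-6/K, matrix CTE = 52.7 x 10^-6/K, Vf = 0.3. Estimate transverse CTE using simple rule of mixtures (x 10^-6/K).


alpha_2 = alpha_f*Vf + alpha_m*(1-Vf) = 6.7*0.3 + 52.7*0.7 = 38.9 x 10^-6/K

38.9 x 10^-6/K


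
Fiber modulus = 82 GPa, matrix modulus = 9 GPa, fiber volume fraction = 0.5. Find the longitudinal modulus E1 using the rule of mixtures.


E1 = Ef*Vf + Em*(1-Vf) = 82*0.5 + 9*0.5 = 45.5 GPa

45.5 GPa


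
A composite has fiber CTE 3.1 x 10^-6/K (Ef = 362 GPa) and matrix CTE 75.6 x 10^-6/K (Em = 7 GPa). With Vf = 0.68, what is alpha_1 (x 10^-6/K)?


E1 = Ef*Vf + Em*(1-Vf) = 248.4
alpha_1 = (alpha_f*Ef*Vf + alpha_m*Em*(1-Vf))/E1 = 3.75 x 10^-6/K

3.75 x 10^-6/K


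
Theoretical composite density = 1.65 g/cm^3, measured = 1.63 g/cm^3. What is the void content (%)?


Void% = (rho_theo - rho_actual)/rho_theo * 100 = (1.65 - 1.63)/1.65 * 100 = 1.21%

1.21%


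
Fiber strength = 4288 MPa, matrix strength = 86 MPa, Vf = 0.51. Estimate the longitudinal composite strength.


sigma_1 = sigma_f*Vf + sigma_m*(1-Vf) = 4288*0.51 + 86*0.49 = 2229.0 MPa

2229.0 MPa


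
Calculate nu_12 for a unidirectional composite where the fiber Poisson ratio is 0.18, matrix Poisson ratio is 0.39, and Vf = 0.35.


nu_12 = nu_f*Vf + nu_m*(1-Vf) = 0.18*0.35 + 0.39*0.65 = 0.3165

0.3165


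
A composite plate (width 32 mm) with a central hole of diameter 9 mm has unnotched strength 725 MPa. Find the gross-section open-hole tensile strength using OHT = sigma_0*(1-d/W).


OHT = sigma_0*(1-d/W) = 725*(1-9/32) = 521.1 MPa

521.1 MPa


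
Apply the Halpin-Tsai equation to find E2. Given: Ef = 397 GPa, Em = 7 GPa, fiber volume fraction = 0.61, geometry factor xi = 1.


eta = (Ef/Em - 1)/(Ef/Em + xi) = (56.7143 - 1)/(56.7143 + 1) = 0.9653
E2 = Em*(1+xi*eta*Vf)/(1-eta*Vf) = 27.05 GPa

27.05 GPa


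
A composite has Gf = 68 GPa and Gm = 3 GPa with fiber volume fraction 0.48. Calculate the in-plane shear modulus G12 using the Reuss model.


1/G12 = Vf/Gf + (1-Vf)/Gm = 0.48/68 + 0.52/3
G12 = 5.54 GPa

5.54 GPa


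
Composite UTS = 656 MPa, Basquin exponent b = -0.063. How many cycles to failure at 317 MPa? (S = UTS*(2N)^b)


N = 0.5 * (S/UTS)^(1/b) = 0.5 * (317/656)^(1/-0.063) = 51567.4898 cycles

51567.4898 cycles


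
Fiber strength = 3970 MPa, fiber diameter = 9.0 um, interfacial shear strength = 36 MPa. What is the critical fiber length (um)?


Lc = sigma_f * d / (2 * tau_i) = 3970 * 9.0 / (2 * 36) = 496.3 um

496.3 um


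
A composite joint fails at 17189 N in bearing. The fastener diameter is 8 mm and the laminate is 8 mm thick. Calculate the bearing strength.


sigma_br = F/(d*h) = 17189/(8*8) = 268.6 MPa

268.6 MPa


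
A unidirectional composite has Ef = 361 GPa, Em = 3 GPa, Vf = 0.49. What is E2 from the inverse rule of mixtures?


1/E2 = Vf/Ef + (1-Vf)/Em = 0.49/361 + 0.51/3
E2 = 5.84 GPa

5.84 GPa


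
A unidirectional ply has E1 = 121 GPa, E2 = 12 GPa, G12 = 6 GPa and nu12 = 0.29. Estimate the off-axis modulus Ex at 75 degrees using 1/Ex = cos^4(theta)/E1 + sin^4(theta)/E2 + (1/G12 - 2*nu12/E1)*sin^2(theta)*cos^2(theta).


cos^4(75) = 0.004487, sin^4(75) = 0.870513, sin^2(75)*cos^2(75) = 0.0625
1/G12 - 2*nu12/E1 = 1/6 - 2*0.29/121 = 0.161873 GPa^-1
1/Ex = 0.004487/121 + 0.870513/12 + 0.161873*0.0625 = 0.0826969 GPa^-1
Ex = 12.09 GPa

12.09 GPa


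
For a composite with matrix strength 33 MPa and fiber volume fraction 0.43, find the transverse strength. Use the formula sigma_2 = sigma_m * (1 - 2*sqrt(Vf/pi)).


factor = 1 - 2*sqrt(0.43/pi) = 0.2601
sigma_2 = 33 * 0.2601 = 8.58 MPa

8.58 MPa


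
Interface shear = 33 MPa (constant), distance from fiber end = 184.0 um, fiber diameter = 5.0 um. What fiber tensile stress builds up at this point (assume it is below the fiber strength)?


Force balance: sigma_f * (pi*d^2/4) = tau * (pi*d) * x  ->  sigma_f = 4 * tau * x / d
sigma_f = 4 * 33 * 184.0 / 5.0 = 4857.6 MPa

4857.6 MPa


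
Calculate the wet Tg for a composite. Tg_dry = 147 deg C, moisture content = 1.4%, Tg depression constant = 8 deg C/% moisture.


Tg_wet = Tg_dry - k*moisture = 147 - 8*1.4 = 135.8 deg C

135.8 deg C


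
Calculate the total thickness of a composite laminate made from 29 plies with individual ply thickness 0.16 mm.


h = n * t_ply = 29 * 0.16 = 4.64 mm

4.64 mm


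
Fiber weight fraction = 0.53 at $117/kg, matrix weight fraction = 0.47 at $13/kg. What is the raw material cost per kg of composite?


Cost = cost_f*Wf + cost_m*Wm = 117*0.53 + 13*0.47 = $68.12/kg

$68.12/kg


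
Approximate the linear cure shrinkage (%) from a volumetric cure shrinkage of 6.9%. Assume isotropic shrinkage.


Linear shrinkage ≈ vol_shrink/3 = 6.9/3 = 2.3%

2.3%


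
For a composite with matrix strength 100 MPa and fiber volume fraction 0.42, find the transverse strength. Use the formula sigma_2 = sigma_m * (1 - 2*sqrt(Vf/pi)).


factor = 1 - 2*sqrt(0.42/pi) = 0.2687
sigma_2 = 100 * 0.2687 = 26.87 MPa

26.87 MPa


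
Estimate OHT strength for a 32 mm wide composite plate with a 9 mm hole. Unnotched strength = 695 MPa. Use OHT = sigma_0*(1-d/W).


OHT = sigma_0*(1-d/W) = 695*(1-9/32) = 499.5 MPa

499.5 MPa


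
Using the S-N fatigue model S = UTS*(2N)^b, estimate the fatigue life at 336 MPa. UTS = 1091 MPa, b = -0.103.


N = 0.5 * (S/UTS)^(1/b) = 0.5 * (336/1091)^(1/-0.103) = 46221.9629 cycles

46221.9629 cycles


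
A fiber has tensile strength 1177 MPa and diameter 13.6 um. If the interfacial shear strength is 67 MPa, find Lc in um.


Lc = sigma_f * d / (2 * tau_i) = 1177 * 13.6 / (2 * 67) = 119.5 um

119.5 um


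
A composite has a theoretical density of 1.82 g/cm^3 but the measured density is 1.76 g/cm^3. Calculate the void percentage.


Void% = (rho_theo - rho_actual)/rho_theo * 100 = (1.82 - 1.76)/1.82 * 100 = 3.3%

3.3%


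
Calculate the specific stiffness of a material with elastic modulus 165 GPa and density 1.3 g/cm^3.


Specific stiffness = E/rho = 165/1.3 = 126.9 GPa/(g/cm^3)

126.9 GPa/(g/cm^3)


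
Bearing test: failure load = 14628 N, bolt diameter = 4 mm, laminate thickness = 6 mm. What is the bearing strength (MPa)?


sigma_br = F/(d*h) = 14628/(4*6) = 609.5 MPa

609.5 MPa


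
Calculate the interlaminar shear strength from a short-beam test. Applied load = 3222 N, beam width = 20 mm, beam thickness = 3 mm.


ILSS = 3F/(4bh) = 3*3222/(4*20*3) = 40.28 MPa

40.28 MPa


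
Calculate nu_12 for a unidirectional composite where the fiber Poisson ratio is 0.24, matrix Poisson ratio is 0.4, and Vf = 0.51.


nu_12 = nu_f*Vf + nu_m*(1-Vf) = 0.24*0.51 + 0.4*0.49 = 0.3184

0.3184


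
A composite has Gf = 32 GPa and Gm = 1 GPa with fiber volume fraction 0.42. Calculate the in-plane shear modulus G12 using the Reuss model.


1/G12 = Vf/Gf + (1-Vf)/Gm = 0.42/32 + 0.58/1
G12 = 1.69 GPa

1.69 GPa


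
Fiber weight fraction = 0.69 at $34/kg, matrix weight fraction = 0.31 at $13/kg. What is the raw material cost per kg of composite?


Cost = cost_f*Wf + cost_m*Wm = 34*0.69 + 13*0.31 = $27.49/kg

$27.49/kg


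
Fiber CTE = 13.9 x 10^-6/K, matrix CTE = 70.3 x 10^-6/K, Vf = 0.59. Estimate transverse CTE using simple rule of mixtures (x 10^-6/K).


alpha_2 = alpha_f*Vf + alpha_m*(1-Vf) = 13.9*0.59 + 70.3*0.41 = 37.0 x 10^-6/K

37.0 x 10^-6/K


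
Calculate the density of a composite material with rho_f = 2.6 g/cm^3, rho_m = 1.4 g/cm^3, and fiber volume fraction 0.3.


rho_c = rho_f*Vf + rho_m*(1-Vf) = 2.6*0.3 + 1.4*0.7 = 1.76 g/cm^3

1.76 g/cm^3


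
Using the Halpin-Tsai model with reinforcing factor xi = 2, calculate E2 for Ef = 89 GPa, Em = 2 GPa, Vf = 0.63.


eta = (Ef/Em - 1)/(Ef/Em + xi) = (44.5 - 1)/(44.5 + 2) = 0.9355
E2 = Em*(1+xi*eta*Vf)/(1-eta*Vf) = 10.61 GPa

10.61 GPa


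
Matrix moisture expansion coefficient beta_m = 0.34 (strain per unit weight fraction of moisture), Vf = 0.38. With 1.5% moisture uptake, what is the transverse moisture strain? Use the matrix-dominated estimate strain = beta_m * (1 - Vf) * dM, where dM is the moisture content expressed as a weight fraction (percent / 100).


dM = 1.5/100 = 0.015
strain = beta_m * (1-Vf) * dM = 0.34 * 0.62 * 0.015 = 0.003162

0.003162


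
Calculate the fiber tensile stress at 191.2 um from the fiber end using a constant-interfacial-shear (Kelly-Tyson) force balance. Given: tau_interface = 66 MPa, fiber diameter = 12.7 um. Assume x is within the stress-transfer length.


Force balance: sigma_f * (pi*d^2/4) = tau * (pi*d) * x  ->  sigma_f = 4 * tau * x / d
sigma_f = 4 * 66 * 191.2 / 12.7 = 3974.6 MPa

3974.6 MPa


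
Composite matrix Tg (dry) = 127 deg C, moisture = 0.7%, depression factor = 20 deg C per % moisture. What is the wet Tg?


Tg_wet = Tg_dry - k*moisture = 127 - 20*0.7 = 113.0 deg C

113.0 deg C


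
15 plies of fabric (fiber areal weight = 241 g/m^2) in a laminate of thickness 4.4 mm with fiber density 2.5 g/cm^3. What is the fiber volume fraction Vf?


Vf = n * FAW / (rho_f * h * 1000) = 15 * 241 / (2.5 * 4.4 * 1000) = 0.3286

0.3286


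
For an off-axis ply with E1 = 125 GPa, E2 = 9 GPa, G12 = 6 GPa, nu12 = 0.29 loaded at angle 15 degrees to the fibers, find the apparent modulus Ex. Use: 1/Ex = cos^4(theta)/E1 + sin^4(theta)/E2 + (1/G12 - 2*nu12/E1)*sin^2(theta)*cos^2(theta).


cos^4(15) = 0.870513, sin^4(15) = 0.004487, sin^2(15)*cos^2(15) = 0.0625
1/G12 - 2*nu12/E1 = 1/6 - 2*0.29/125 = 0.162027 GPa^-1
1/Ex = 0.870513/125 + 0.004487/9 + 0.162027*0.0625 = 0.0175894 GPa^-1
Ex = 56.85 GPa

56.85 GPa


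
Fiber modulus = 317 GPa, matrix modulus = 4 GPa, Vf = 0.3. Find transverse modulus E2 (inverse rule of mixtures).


1/E2 = Vf/Ef + (1-Vf)/Em = 0.3/317 + 0.7/4
E2 = 5.68 GPa

5.68 GPa


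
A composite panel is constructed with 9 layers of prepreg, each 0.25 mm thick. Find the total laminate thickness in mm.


h = n * t_ply = 9 * 0.25 = 2.25 mm

2.25 mm


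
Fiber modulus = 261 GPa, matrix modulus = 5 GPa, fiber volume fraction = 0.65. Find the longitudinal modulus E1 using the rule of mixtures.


E1 = Ef*Vf + Em*(1-Vf) = 261*0.65 + 5*0.35 = 171.4 GPa

171.4 GPa


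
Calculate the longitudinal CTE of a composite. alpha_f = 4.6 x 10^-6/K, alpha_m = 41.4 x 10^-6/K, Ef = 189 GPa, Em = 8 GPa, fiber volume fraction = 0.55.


E1 = Ef*Vf + Em*(1-Vf) = 107.55
alpha_1 = (alpha_f*Ef*Vf + alpha_m*Em*(1-Vf))/E1 = 5.83 x 10^-6/K

5.83 x 10^-6/K


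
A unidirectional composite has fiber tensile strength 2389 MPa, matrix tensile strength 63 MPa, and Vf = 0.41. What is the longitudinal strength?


sigma_1 = sigma_f*Vf + sigma_m*(1-Vf) = 2389*0.41 + 63*0.59 = 1016.7 MPa

1016.7 MPa


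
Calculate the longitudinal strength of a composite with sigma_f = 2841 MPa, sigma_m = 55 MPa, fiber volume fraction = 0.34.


sigma_1 = sigma_f*Vf + sigma_m*(1-Vf) = 2841*0.34 + 55*0.66 = 1002.2 MPa

1002.2 MPa


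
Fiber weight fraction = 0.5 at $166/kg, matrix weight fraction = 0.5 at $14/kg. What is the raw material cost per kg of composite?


Cost = cost_f*Wf + cost_m*Wm = 166*0.5 + 14*0.5 = $90.0/kg

$90.0/kg


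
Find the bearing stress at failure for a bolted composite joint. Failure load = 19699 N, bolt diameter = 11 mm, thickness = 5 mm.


sigma_br = F/(d*h) = 19699/(11*5) = 358.2 MPa

358.2 MPa


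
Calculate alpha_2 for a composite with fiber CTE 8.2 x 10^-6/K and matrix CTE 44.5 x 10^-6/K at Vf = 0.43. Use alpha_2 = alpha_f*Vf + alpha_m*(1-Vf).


alpha_2 = alpha_f*Vf + alpha_m*(1-Vf) = 8.2*0.43 + 44.5*0.57 = 28.9 x 10^-6/K

28.9 x 10^-6/K


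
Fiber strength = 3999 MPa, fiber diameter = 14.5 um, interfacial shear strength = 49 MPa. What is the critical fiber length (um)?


Lc = sigma_f * d / (2 * tau_i) = 3999 * 14.5 / (2 * 49) = 591.7 um

591.7 um


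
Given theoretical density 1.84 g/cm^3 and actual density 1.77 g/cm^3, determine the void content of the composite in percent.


Void% = (rho_theo - rho_actual)/rho_theo * 100 = (1.84 - 1.77)/1.84 * 100 = 3.8%

3.8%


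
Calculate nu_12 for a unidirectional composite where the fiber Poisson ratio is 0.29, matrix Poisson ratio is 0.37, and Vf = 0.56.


nu_12 = nu_f*Vf + nu_m*(1-Vf) = 0.29*0.56 + 0.37*0.44 = 0.3252

0.3252


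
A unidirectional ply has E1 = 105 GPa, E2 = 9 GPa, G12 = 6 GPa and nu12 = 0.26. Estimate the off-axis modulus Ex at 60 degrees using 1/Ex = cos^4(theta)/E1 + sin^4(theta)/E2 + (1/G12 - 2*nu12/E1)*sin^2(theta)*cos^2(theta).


cos^4(60) = 0.0625, sin^4(60) = 0.5625, sin^2(60)*cos^2(60) = 0.1875
1/G12 - 2*nu12/E1 = 1/6 - 2*0.26/105 = 0.161714 GPa^-1
1/Ex = 0.0625/105 + 0.5625/9 + 0.161714*0.1875 = 0.0934167 GPa^-1
Ex = 10.7 GPa

10.7 GPa


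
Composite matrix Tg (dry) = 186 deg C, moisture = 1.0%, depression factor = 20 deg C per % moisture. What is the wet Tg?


Tg_wet = Tg_dry - k*moisture = 186 - 20*1.0 = 166.0 deg C

166.0 deg C


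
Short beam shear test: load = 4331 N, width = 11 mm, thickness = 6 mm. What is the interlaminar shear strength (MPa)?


ILSS = 3F/(4bh) = 3*4331/(4*11*6) = 49.22 MPa

49.22 MPa


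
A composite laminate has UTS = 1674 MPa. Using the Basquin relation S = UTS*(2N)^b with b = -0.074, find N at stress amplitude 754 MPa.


N = 0.5 * (S/UTS)^(1/b) = 0.5 * (754/1674)^(1/-0.074) = 23979.2903 cycles

23979.2903 cycles


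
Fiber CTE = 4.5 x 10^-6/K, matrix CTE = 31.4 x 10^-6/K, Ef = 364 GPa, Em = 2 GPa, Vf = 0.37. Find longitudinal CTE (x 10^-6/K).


E1 = Ef*Vf + Em*(1-Vf) = 135.94
alpha_1 = (alpha_f*Ef*Vf + alpha_m*Em*(1-Vf))/E1 = 4.75 x 10^-6/K

4.75 x 10^-6/K


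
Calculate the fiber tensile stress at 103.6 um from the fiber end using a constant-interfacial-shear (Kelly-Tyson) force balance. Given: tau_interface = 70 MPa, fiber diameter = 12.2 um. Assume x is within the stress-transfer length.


Force balance: sigma_f * (pi*d^2/4) = tau * (pi*d) * x  ->  sigma_f = 4 * tau * x / d
sigma_f = 4 * 70 * 103.6 / 12.2 = 2377.7 MPa

2377.7 MPa


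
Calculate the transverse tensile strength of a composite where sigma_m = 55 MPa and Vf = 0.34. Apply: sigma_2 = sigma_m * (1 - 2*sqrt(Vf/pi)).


factor = 1 - 2*sqrt(0.34/pi) = 0.342
sigma_2 = 55 * 0.342 = 18.81 MPa

18.81 MPa


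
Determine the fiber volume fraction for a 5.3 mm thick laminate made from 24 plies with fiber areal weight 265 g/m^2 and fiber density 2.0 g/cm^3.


Vf = n * FAW / (rho_f * h * 1000) = 24 * 265 / (2.0 * 5.3 * 1000) = 0.6

0.6


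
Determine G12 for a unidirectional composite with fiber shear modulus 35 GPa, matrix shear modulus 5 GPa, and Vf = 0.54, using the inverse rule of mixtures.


1/G12 = Vf/Gf + (1-Vf)/Gm = 0.54/35 + 0.46/5
G12 = 9.31 GPa

9.31 GPa


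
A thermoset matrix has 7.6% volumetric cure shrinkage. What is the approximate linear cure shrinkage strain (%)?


Linear shrinkage ≈ vol_shrink/3 = 7.6/3 = 2.533%

2.533%


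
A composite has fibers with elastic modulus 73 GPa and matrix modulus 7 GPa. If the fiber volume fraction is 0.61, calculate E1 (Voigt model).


E1 = Ef*Vf + Em*(1-Vf) = 73*0.61 + 7*0.39 = 47.26 GPa

47.26 GPa


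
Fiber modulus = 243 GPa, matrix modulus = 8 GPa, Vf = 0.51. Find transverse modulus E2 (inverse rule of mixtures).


1/E2 = Vf/Ef + (1-Vf)/Em = 0.51/243 + 0.49/8
E2 = 15.79 GPa

15.79 GPa


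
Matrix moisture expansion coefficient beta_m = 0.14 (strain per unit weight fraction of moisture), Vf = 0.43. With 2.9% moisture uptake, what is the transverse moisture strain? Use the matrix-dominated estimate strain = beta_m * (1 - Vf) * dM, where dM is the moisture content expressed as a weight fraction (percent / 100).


dM = 2.9/100 = 0.029
strain = beta_m * (1-Vf) * dM = 0.14 * 0.57 * 0.029 = 0.0023142

0.0023142


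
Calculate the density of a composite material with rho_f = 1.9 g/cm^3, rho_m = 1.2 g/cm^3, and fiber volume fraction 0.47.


rho_c = rho_f*Vf + rho_m*(1-Vf) = 1.9*0.47 + 1.2*0.53 = 1.529 g/cm^3

1.529 g/cm^3


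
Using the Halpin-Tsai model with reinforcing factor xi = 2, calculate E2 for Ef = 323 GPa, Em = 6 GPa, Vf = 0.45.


eta = (Ef/Em - 1)/(Ef/Em + xi) = (53.8333 - 1)/(53.8333 + 2) = 0.9463
E2 = Em*(1+xi*eta*Vf)/(1-eta*Vf) = 19.35 GPa

19.35 GPa


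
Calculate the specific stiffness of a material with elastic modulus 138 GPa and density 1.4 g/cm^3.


Specific stiffness = E/rho = 138/1.4 = 98.6 GPa/(g/cm^3)

98.6 GPa/(g/cm^3)


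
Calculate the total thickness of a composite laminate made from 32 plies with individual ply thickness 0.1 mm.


h = n * t_ply = 32 * 0.1 = 3.2 mm

3.2 mm


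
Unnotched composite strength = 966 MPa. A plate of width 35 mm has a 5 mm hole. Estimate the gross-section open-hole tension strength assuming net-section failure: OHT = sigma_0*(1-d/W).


OHT = sigma_0*(1-d/W) = 966*(1-5/35) = 828.0 MPa

828.0 MPa


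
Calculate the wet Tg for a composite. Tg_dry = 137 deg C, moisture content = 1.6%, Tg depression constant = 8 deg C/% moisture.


Tg_wet = Tg_dry - k*moisture = 137 - 8*1.6 = 124.2 deg C

124.2 deg C


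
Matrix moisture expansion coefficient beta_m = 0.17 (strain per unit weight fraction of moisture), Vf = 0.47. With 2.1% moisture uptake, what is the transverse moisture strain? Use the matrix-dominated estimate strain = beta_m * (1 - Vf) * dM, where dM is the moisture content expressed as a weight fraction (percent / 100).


dM = 2.1/100 = 0.021
strain = beta_m * (1-Vf) * dM = 0.17 * 0.53 * 0.021 = 0.0018921

0.0018921


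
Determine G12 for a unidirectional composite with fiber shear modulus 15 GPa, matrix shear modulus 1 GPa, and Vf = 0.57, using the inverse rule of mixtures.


1/G12 = Vf/Gf + (1-Vf)/Gm = 0.57/15 + 0.43/1
G12 = 2.14 GPa

2.14 GPa


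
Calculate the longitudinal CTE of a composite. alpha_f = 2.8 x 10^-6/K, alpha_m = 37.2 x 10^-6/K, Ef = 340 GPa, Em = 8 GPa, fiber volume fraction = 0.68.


E1 = Ef*Vf + Em*(1-Vf) = 233.76
alpha_1 = (alpha_f*Ef*Vf + alpha_m*Em*(1-Vf))/E1 = 3.18 x 10^-6/K

3.18 x 10^-6/K


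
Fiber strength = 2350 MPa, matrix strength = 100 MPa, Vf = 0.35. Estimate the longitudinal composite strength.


sigma_1 = sigma_f*Vf + sigma_m*(1-Vf) = 2350*0.35 + 100*0.65 = 887.5 MPa

887.5 MPa


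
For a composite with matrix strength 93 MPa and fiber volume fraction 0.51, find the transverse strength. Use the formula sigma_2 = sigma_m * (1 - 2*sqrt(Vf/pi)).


factor = 1 - 2*sqrt(0.51/pi) = 0.1942
sigma_2 = 93 * 0.1942 = 18.06 MPa

18.06 MPa


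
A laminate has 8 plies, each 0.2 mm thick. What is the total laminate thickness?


h = n * t_ply = 8 * 0.2 = 1.6 mm

1.6 mm


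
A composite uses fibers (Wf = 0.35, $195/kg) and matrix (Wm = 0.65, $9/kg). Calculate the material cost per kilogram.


Cost = cost_f*Wf + cost_m*Wm = 195*0.35 + 9*0.65 = $74.1/kg

$74.1/kg


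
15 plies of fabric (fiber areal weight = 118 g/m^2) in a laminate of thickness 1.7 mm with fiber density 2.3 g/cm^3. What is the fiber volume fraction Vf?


Vf = n * FAW / (rho_f * h * 1000) = 15 * 118 / (2.3 * 1.7 * 1000) = 0.4527

0.4527


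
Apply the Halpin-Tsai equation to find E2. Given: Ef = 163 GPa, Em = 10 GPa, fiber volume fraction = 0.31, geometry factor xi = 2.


eta = (Ef/Em - 1)/(Ef/Em + xi) = (16.3 - 1)/(16.3 + 2) = 0.8361
E2 = Em*(1+xi*eta*Vf)/(1-eta*Vf) = 20.5 GPa

20.5 GPa


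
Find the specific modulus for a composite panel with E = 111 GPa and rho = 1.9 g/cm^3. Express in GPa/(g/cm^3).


Specific stiffness = E/rho = 111/1.9 = 58.4 GPa/(g/cm^3)

58.4 GPa/(g/cm^3)


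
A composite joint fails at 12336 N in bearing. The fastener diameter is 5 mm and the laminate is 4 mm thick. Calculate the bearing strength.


sigma_br = F/(d*h) = 12336/(5*4) = 616.8 MPa

616.8 MPa


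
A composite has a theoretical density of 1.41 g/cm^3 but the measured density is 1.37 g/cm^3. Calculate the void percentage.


Void% = (rho_theo - rho_actual)/rho_theo * 100 = (1.41 - 1.37)/1.41 * 100 = 2.84%

2.84%


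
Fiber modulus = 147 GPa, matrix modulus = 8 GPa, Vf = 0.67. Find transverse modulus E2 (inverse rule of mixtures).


1/E2 = Vf/Ef + (1-Vf)/Em = 0.67/147 + 0.33/8
E2 = 21.83 GPa

21.83 GPa


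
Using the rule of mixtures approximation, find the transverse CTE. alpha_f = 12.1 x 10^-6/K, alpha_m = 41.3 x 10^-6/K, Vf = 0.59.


alpha_2 = alpha_f*Vf + alpha_m*(1-Vf) = 12.1*0.59 + 41.3*0.41 = 24.1 x 10^-6/K

24.1 x 10^-6/K


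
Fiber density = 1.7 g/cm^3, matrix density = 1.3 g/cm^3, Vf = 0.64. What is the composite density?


rho_c = rho_f*Vf + rho_m*(1-Vf) = 1.7*0.64 + 1.3*0.36 = 1.556 g/cm^3

1.556 g/cm^3


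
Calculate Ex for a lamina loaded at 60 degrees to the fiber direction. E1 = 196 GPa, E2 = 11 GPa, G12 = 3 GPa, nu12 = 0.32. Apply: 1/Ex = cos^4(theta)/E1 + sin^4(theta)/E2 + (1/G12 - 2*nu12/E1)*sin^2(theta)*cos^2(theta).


cos^4(60) = 0.0625, sin^4(60) = 0.5625, sin^2(60)*cos^2(60) = 0.1875
1/G12 - 2*nu12/E1 = 1/3 - 2*0.32/196 = 0.330068 GPa^-1
1/Ex = 0.0625/196 + 0.5625/11 + 0.330068*0.1875 = 0.113343 GPa^-1
Ex = 8.82 GPa

8.82 GPa


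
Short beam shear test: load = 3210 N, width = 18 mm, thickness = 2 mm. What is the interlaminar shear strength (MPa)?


ILSS = 3F/(4bh) = 3*3210/(4*18*2) = 66.88 MPa

66.88 MPa


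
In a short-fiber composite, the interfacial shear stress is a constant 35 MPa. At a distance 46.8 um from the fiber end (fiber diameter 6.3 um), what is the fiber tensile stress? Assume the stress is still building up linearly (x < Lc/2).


Force balance: sigma_f * (pi*d^2/4) = tau * (pi*d) * x  ->  sigma_f = 4 * tau * x / d
sigma_f = 4 * 35 * 46.8 / 6.3 = 1040.0 MPa

1040.0 MPa
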